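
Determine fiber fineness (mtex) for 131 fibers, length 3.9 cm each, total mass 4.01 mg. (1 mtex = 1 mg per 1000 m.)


Formula: fineness (mtex) = mass (mg) / total length (km) = (mass_mg / total_length_m) * 1000
Step 1: Convert fiber length: 3.9 cm = 0.039 m
Step 2: Total fiber length = 131 * 0.039 = 5.109 m
Step 3: Linear density = 4.01 mg / 5.109 m = 0.7849 mg/m
Step 4: fineness = 0.7849 * 1000 = 784.9 mtex

784.9 mtex


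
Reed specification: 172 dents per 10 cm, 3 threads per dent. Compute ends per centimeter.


Formula: EPC = (dents per 10 cm * ends per dent) / 10
Step 1: Total ends per 10 cm = 172 * 3 = 516
Step 2: EPC = 516 / 10 = 51.6 ends/cm

51.6 ends/cm


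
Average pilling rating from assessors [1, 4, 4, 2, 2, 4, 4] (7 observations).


Formula: Mean = sum / count
Sum = 1 + 4 + 4 + 2 + 2 + 4 + 4 = 21
Mean = 21 / 7 = 3.0

3.0


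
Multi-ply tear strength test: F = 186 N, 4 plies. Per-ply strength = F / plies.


Formula: Per-ply strength = Total force / Number of plies
Per-ply = 186 N / 4
Per-ply = 46.5 N

46.5 N


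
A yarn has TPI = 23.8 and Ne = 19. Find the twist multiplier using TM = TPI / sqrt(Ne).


Formula: TM = TPI / sqrt(Ne)
Step 1: sqrt(Ne) = sqrt(19) = 4.3589
Step 2: TM = 23.8 / 4.3589 = 5.46

5.46 TM


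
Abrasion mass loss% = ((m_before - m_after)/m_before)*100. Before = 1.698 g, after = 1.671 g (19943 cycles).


Formula: Mass loss% = ((m_before - m_after) / m_before) * 100
Step 1: Mass loss = 1.698 - 1.671 = 0.027 g
Step 2: Ratio = 0.027 / 1.698 = 0.0159011
Step 3: Mass loss% = 0.0159011 * 100 = 1.59011% ≈ 1.59%

1.59%


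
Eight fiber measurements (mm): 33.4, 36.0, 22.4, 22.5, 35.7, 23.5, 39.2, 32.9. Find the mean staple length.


Formula: Mean = sum of lengths / count
Sum = 33.4 + 36.0 + 22.4 + 22.5 + 35.7 + 23.5 + 39.2 + 32.9
Sum = 245.6 mm
Mean = 245.6 / 8 = 30.70 mm

30.70 mm


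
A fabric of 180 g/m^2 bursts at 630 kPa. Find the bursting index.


Formula: Bursting Index = Bursting Strength / Fabric GSM
BI = 630 kPa / 180 g/m^2
BI = 3.500 kPa/(g/m^2)

3.500 kPa/(g/m^2)


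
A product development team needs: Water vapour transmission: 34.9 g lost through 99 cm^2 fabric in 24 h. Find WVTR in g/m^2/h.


Formula: WVTR = mass_loss / (area * time)
Step 1: Convert area: 99 cm^2 = 0.0099 m^2
Step 2: WVTR = 34.9 g / (0.0099 m^2 * 24 h)
Step 3: WVTR = 34.9 / 0.2376 = 146.9 g/m^2/h

146.9 g/m^2/h


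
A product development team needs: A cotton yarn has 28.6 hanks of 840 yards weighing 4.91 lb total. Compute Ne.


Formula: Ne = hanks / mass_lb
Substituting: Ne = 28.6 / 4.91
Ne = 5.8

5.8 Ne


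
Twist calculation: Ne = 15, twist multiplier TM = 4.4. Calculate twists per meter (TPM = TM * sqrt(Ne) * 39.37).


Formula: TPM = TM * sqrt(Ne) * 39.37
Step 1: sqrt(Ne) = sqrt(15) = 3.873
Step 2: TM * sqrt(Ne) = 4.4 * 3.873 = 17.0412
Step 3: TPM = 17.0412 * 39.37 = 671 twists/m

671 twists/m


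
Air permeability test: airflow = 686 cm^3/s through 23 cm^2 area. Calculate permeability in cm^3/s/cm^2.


Formula: Air Permeability = Airflow / Test Area
AP = 686 cm^3/s / 23 cm^2
AP = 29.8 cm^3/s/cm^2

29.8 cm^3/s/cm^2


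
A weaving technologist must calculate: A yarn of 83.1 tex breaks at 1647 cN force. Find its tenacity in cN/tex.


Formula: Tenacity = Breaking force / Linear density
Tenacity = 1647 cN / 83.1 tex
Tenacity = 19.82 cN/tex

19.82 cN/tex


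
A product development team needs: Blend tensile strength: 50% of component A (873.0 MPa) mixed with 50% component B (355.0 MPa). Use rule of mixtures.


Formula: Blend property = (fraction_A * property_A) + (fraction_B * property_B)
Step 1: Contribution A = 50/100 * 873.0 MPa = 436.5 MPa
Step 2: Contribution B = 50/100 * 355.0 MPa = 177.5 MPa
Step 3: Blend tensile strength = 436.5 + 177.5 = 614.0 MPa

614.0 MPa


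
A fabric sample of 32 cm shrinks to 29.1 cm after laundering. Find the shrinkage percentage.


Formula: Shrinkage% = ((L_before - L_after) / L_before) * 100
Step 1: Shrinkage = 32 - 29.1 = 2.9 cm
Step 2: Shrinkage% = (2.9 / 32) * 100
Step 3: Shrinkage% = 0.090625 * 100 = 9.0625% ≈ 9.1%

9.1%


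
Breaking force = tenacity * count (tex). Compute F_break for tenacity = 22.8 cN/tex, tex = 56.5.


Formula: Breaking force = Tenacity * Linear density
F = 22.8 cN/tex * 56.5 tex
F = 1288.20 cN

1288.20 cN


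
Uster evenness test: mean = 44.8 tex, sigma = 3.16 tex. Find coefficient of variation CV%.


Formula: CV% = (standard deviation / mean) * 100
Step 1: Ratio = 3.16 / 44.8 = 0.070536
Step 2: CV% = 0.070536 * 100 = 7.0536% ≈ 7.1%

7.1%


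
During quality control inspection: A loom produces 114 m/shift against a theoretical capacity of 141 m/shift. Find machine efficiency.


Formula: Efficiency% = (Actual output / Theoretical output) * 100
Efficiency% = (114 / 141) * 100
Efficiency% = 0.808511 * 100 = 80.8511% ≈ 80.9%

80.9%


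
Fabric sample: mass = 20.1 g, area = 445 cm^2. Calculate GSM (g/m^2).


Formula: GSM = mass_g / area_m2
Step 1: Convert area: 445 cm^2 = 445 / 10000 = 0.0445 m^2
Step 2: GSM = 20.1 g / 0.0445 m^2 = 451.7 g/m^2

451.7 g/m^2


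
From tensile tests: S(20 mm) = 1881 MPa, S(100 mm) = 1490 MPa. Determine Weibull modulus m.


Formula: m = ln(L1/L2) / ln(S2/S1)
Step 1: ln(L1/L2) = ln(20/100) = -1.60944
Step 2: S2/S1 = 1490/1881 = 0.79213
Step 3: ln(S2/S1) = ln(0.79213) = -0.23303
Step 4: m = -1.60944 / -0.23303 = 6.91

6.91 (Weibull m)


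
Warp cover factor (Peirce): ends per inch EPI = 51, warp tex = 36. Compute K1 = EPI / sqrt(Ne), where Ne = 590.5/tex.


Formula: K1 = EPI / sqrt(Ne), with Ne = 590.5 / tex_warp
Step 1: Ne = 590.5 / 36 = 16.403
Step 2: sqrt(Ne) = sqrt(16.403) = 4.0501
Step 3: K1 = 51 / 4.0501 = 12.6

12.6


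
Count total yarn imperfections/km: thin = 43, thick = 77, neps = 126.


Formula: Total = thin places + thick places + neps
Total = 43 + 77 + 126
Total = 246 imperfections/km

246 imperfections/km


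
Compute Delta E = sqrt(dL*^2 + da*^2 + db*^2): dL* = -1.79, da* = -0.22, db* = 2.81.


Formula: Delta E = sqrt(dL*^2 + da*^2 + db*^2)
Step 1: dL*^2 = (-1.79)^2 = 3.2041
Step 2: da*^2 = (-0.22)^2 = 0.0484
Step 3: db*^2 = 2.81^2 = 7.8961
Step 4: Sum = 3.2041 + 0.0484 + 7.8961 = 11.1486
Step 5: Delta E = sqrt(11.1486) = 3.34

3.34 Delta E


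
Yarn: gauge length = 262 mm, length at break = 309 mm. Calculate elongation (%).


Formula: Elongation (%) = ((L_break - L0) / L0) * 100
Step 1: Extension = 309 - 262 = 47 mm
Step 2: Elongation = (47 / 262) * 100
Step 3: Elongation = 0.179389 * 100 = 17.9389% ≈ 17.9%

17.9%


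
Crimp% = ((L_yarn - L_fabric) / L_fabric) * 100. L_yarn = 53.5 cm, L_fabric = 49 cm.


Formula: Crimp% = ((L_yarn - L_fabric) / L_fabric) * 100
Step 1: Extension = 53.5 - 49 = 4.5 cm
Step 2: Crimp% = (4.5 / 49) * 100
Step 3: Crimp% = 0.091837 * 100 = 9.1837% ≈ 9.2%

9.2%


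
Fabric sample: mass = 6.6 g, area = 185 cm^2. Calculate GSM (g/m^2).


Formula: GSM = mass_g / area_m2
Step 1: Convert area: 185 cm^2 = 185 / 10000 = 0.0185 m^2
Step 2: GSM = 6.6 g / 0.0185 m^2 = 356.8 g/m^2

356.8 g/m^2


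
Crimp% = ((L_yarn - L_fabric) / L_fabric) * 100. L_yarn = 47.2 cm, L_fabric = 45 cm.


Formula: Crimp% = ((L_yarn - L_fabric) / L_fabric) * 100
Step 1: Extension = 47.2 - 45 = 2.2 cm
Step 2: Crimp% = (2.2 / 45) * 100
Step 3: Crimp% = 0.048889 * 100 = 4.8889% ≈ 4.9%

4.9%


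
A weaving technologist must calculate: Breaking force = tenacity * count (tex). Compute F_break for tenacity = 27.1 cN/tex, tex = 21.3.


Formula: Breaking force = Tenacity * Linear density
F = 27.1 cN/tex * 21.3 tex
F = 577.23 cN

577.23 cN


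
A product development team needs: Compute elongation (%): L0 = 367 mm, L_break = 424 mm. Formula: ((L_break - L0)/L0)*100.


Formula: Elongation (%) = ((L_break - L0) / L0) * 100
Step 1: Extension = 424 - 367 = 57 mm
Step 2: Elongation = (57 / 367) * 100
Step 3: Elongation = 0.155313 * 100 = 15.5313% ≈ 15.5%

15.5%


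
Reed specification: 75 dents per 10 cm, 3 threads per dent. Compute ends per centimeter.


Formula: EPC = (dents per 10 cm * ends per dent) / 10
Step 1: Total ends per 10 cm = 75 * 3 = 225
Step 2: EPC = 225 / 10 = 22.5 ends/cm

22.5 ends/cm


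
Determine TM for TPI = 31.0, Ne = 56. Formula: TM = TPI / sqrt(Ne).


Formula: TM = TPI / sqrt(Ne)
Step 1: sqrt(Ne) = sqrt(56) = 7.4833
Step 2: TM = 31.0 / 7.4833 = 4.14

4.14 TM


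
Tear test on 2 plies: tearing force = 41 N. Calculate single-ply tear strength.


Formula: Per-ply strength = Total force / Number of plies
Per-ply = 41 N / 2
Per-ply = 20.5 N

20.5 N


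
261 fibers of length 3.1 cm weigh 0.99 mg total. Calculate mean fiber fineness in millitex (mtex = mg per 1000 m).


Formula: fineness (mtex) = mass (mg) / total length (km) = (mass_mg / total_length_m) * 1000
Step 1: Convert fiber length: 3.1 cm = 0.031 m
Step 2: Total fiber length = 261 * 0.031 = 8.091 m
Step 3: Linear density = 0.99 mg / 8.091 m = 0.1224 mg/m
Step 4: fineness = 0.1224 * 1000 = 122.4 mtex

122.4 mtex


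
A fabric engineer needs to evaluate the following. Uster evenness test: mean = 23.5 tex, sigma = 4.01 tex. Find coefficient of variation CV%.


Formula: CV% = (standard deviation / mean) * 100
Step 1: Ratio = 4.01 / 23.5 = 0.170638
Step 2: CV% = 0.170638 * 100 = 17.0638% ≈ 17.1%

17.1%


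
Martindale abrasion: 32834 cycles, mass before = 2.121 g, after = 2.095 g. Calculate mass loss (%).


Formula: Mass loss% = ((m_before - m_after) / m_before) * 100
Step 1: Mass loss = 2.121 - 2.095 = 0.026 g
Step 2: Ratio = 0.026 / 2.121 = 0.0122584
Step 3: Mass loss% = 0.0122584 * 100 = 1.22584% ≈ 1.23%

1.23%


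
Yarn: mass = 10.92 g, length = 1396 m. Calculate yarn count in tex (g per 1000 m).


Formula: Tex = (mass_g / length_m) * 1000
Substituting: Tex = (10.92 / 1396) * 1000
Intermediate: 10.92 / 1396 = 0.00782235 g/m
Tex = 0.00782235 * 1000 = 7.82 tex

7.82 tex


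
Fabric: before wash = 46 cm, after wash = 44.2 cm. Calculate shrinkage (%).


Formula: Shrinkage% = ((L_before - L_after) / L_before) * 100
Step 1: Shrinkage = 46 - 44.2 = 1.8 cm
Step 2: Shrinkage% = (1.8 / 46) * 100
Step 3: Shrinkage% = 0.03913 * 100 = 3.913% ≈ 3.9%

3.9%


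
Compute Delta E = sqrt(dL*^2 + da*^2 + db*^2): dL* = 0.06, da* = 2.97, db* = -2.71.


Formula: Delta E = sqrt(dL*^2 + da*^2 + db*^2)
Step 1: dL*^2 = 0.06^2 = 0.0036
Step 2: da*^2 = 2.97^2 = 8.8209
Step 3: db*^2 = (-2.71)^2 = 7.3441
Step 4: Sum = 0.0036 + 8.8209 + 7.3441 = 16.1686
Step 5: Delta E = sqrt(16.1686) = 4.02

4.02 Delta E


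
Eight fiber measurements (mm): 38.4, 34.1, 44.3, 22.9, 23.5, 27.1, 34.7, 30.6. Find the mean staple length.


Formula: Mean = sum of lengths / count
Sum = 38.4 + 34.1 + 44.3 + 22.9 + 23.5 + 27.1 + 34.7 + 30.6
Sum = 255.6 mm
Mean = 255.6 / 8 = 31.95 mm

31.95 mm


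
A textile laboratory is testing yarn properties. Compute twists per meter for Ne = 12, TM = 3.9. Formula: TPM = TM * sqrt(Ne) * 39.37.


Formula: TPM = TM * sqrt(Ne) * 39.37
Step 1: sqrt(Ne) = sqrt(12) = 3.4641
Step 2: TM * sqrt(Ne) = 3.9 * 3.4641 = 13.51
Step 3: TPM = 13.51 * 39.37 = 532 twists/m

532 twists/m


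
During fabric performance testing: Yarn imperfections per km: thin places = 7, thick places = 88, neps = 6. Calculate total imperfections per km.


Formula: Total = thin places + thick places + neps
Total = 7 + 88 + 6
Total = 101 imperfections/km

101 imperfections/km


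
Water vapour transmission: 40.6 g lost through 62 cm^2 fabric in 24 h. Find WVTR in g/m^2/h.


Formula: WVTR = mass_loss / (area * time)
Step 1: Convert area: 62 cm^2 = 0.0062 m^2
Step 2: WVTR = 40.6 g / (0.0062 m^2 * 24 h)
Step 3: WVTR = 40.6 / 0.1488 = 272.8 g/m^2/h

272.8 g/m^2/h


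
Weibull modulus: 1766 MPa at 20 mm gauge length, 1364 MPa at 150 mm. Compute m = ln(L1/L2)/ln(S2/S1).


Formula: m = ln(L1/L2) / ln(S2/S1)
Step 1: ln(L1/L2) = ln(20/150) = -2.01490
Step 2: S2/S1 = 1364/1766 = 0.77237
Step 3: ln(S2/S1) = ln(0.77237) = -0.25829
Step 4: m = -2.01490 / -0.25829 = 7.80

7.80 (Weibull m)


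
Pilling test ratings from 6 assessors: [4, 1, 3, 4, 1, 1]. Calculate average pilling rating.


Formula: Mean = sum / count
Sum = 4 + 1 + 3 + 4 + 1 + 1 = 14
Mean = 14 / 6 = 2.3

2.3


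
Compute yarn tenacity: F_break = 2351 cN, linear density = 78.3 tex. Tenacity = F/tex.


Formula: Tenacity = Breaking force / Linear density
Tenacity = 2351 cN / 78.3 tex
Tenacity = 30.03 cN/tex

30.03 cN/tex


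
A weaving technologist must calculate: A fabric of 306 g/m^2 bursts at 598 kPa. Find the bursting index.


Formula: Bursting Index = Bursting Strength / Fabric GSM
BI = 598 kPa / 306 g/m^2
BI = 1.954 kPa/(g/m^2)

1.954 kPa/(g/m^2)


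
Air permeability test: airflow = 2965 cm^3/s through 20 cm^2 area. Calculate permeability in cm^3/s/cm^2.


Formula: Air Permeability = Airflow / Test Area
AP = 2965 cm^3/s / 20 cm^2
AP = 148.3 cm^3/s/cm^2

148.3 cm^3/s/cm^2


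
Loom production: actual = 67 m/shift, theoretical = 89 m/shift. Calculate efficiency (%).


Formula: Efficiency% = (Actual output / Theoretical output) * 100
Efficiency% = (67 / 89) * 100
Efficiency% = 0.752809 * 100 = 75.2809% ≈ 75.3%

75.3%


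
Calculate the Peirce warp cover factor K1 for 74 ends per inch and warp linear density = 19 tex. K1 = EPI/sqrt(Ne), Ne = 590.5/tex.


Formula: K1 = EPI / sqrt(Ne), with Ne = 590.5 / tex_warp
Step 1: Ne = 590.5 / 19 = 31.079
Step 2: sqrt(Ne) = sqrt(31.079) = 5.5749
Step 3: K1 = 74 / 5.5749 = 13.3

13.3


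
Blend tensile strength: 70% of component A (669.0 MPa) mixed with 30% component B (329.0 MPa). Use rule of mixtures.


Formula: Blend property = (fraction_A * property_A) + (fraction_B * property_B)
Step 1: Contribution A = 70/100 * 669.0 MPa = 468.3 MPa
Step 2: Contribution B = 30/100 * 329.0 MPa = 98.7 MPa
Step 3: Blend tensile strength = 468.3 + 98.7 = 567.0 MPa

567.0 MPa


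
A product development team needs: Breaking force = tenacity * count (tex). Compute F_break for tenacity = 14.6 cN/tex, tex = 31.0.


Formula: Breaking force = Tenacity * Linear density
F = 14.6 cN/tex * 31.0 tex
F = 452.60 cN

452.60 cN


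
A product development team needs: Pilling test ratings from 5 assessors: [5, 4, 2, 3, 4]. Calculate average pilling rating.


Formula: Mean = sum / count
Sum = 5 + 4 + 2 + 3 + 4 = 18
Mean = 18 / 5 = 3.6

3.6


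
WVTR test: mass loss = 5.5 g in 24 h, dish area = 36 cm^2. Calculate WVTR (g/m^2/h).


Formula: WVTR = mass_loss / (area * time)
Step 1: Convert area: 36 cm^2 = 0.0036 m^2
Step 2: WVTR = 5.5 g / (0.0036 m^2 * 24 h)
Step 3: WVTR = 5.5 / 0.0864 = 63.7 g/m^2/h

63.7 g/m^2/h


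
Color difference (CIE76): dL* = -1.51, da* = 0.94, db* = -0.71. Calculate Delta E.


Formula: Delta E = sqrt(dL*^2 + da*^2 + db*^2)
Step 1: dL*^2 = (-1.51)^2 = 2.2801
Step 2: da*^2 = 0.94^2 = 0.8836
Step 3: db*^2 = (-0.71)^2 = 0.5041
Step 4: Sum = 2.2801 + 0.8836 + 0.5041 = 3.6678
Step 5: Delta E = sqrt(3.6678) = 1.92

1.92 Delta E


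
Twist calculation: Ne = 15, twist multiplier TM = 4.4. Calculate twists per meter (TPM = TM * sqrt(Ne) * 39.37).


Formula: TPM = TM * sqrt(Ne) * 39.37
Step 1: sqrt(Ne) = sqrt(15) = 3.873
Step 2: TM * sqrt(Ne) = 4.4 * 3.873 = 17.0412
Step 3: TPM = 17.0412 * 39.37 = 671 twists/m

671 twists/m


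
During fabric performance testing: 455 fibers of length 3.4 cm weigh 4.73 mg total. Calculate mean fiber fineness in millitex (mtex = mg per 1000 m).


Formula: fineness (mtex) = mass (mg) / total length (km) = (mass_mg / total_length_m) * 1000
Step 1: Convert fiber length: 3.4 cm = 0.034 m
Step 2: Total fiber length = 455 * 0.034 = 15.47 m
Step 3: Linear density = 4.73 mg / 15.47 m = 0.3058 mg/m
Step 4: fineness = 0.3058 * 1000 = 305.8 mtex

305.8 mtex


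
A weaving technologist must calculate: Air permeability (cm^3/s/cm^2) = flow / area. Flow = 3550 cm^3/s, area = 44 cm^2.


Formula: Air Permeability = Airflow / Test Area
AP = 3550 cm^3/s / 44 cm^2
AP = 80.7 cm^3/s/cm^2

80.7 cm^3/s/cm^2


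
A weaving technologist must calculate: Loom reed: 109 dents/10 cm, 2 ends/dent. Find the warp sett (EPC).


Formula: EPC = (dents per 10 cm * ends per dent) / 10
Step 1: Total ends per 10 cm = 109 * 2 = 218
Step 2: EPC = 218 / 10 = 21.8 ends/cm

21.8 ends/cm


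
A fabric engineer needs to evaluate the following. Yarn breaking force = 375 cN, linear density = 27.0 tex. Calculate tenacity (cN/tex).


Formula: Tenacity = Breaking force / Linear density
Tenacity = 375 cN / 27.0 tex
Tenacity = 13.89 cN/tex

13.89 cN/tex


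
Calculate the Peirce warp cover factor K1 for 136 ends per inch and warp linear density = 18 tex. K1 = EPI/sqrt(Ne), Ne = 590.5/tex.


Formula: K1 = EPI / sqrt(Ne), with Ne = 590.5 / tex_warp
Step 1: Ne = 590.5 / 18 = 32.806
Step 2: sqrt(Ne) = sqrt(32.806) = 5.7277
Step 3: K1 = 136 / 5.7277 = 23.7

23.7


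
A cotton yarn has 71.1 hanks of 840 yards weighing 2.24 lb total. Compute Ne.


Formula: Ne = hanks / mass_lb
Substituting: Ne = 71.1 / 2.24
Ne = 31.7

31.7 Ne


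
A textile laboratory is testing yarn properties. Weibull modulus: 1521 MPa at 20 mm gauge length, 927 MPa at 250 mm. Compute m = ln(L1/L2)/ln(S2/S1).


Formula: m = ln(L1/L2) / ln(S2/S1)
Step 1: ln(L1/L2) = ln(20/250) = -2.52573
Step 2: S2/S1 = 927/1521 = 0.60947
Step 3: ln(S2/S1) = ln(0.60947) = -0.49517
Step 4: m = -2.52573 / -0.49517 = 5.10

5.10 (Weibull m)


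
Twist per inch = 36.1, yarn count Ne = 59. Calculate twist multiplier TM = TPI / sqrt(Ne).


Formula: TM = TPI / sqrt(Ne)
Step 1: sqrt(Ne) = sqrt(59) = 7.6811
Step 2: TM = 36.1 / 7.6811 = 4.70

4.70 TM


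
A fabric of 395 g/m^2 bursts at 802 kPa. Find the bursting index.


Formula: Bursting Index = Bursting Strength / Fabric GSM
BI = 802 kPa / 395 g/m^2
BI = 2.030 kPa/(g/m^2)

2.030 kPa/(g/m^2)


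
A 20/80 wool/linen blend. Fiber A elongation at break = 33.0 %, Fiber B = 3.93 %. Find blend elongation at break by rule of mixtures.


Formula: Blend property = (fraction_A * property_A) + (fraction_B * property_B)
Step 1: Contribution A = 20/100 * 33.0 % = 6.6 %
Step 2: Contribution B = 80/100 * 3.93 % = 3.144 %
Step 3: Blend elongation at break = 6.6 + 3.144 = 9.744 %

9.744 %


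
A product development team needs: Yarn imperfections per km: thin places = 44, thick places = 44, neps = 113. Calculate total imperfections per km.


Formula: Total = thin places + thick places + neps
Total = 44 + 44 + 113
Total = 201 imperfections/km

201 imperfections/km


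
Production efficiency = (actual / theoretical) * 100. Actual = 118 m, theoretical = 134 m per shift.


Formula: Efficiency% = (Actual output / Theoretical output) * 100
Efficiency% = (118 / 134) * 100
Efficiency% = 0.880597 * 100 = 88.0597% ≈ 88.1%

88.1%


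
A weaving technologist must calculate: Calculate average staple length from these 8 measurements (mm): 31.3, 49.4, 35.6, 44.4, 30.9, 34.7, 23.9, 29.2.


Formula: Mean = sum of lengths / count
Sum = 31.3 + 49.4 + 35.6 + 44.4 + 30.9 + 34.7 + 23.9 + 29.2
Sum = 279.4 mm
Mean = 279.4 / 8 = 34.93 mm

34.93 mm


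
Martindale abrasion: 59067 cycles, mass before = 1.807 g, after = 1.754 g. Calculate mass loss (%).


Formula: Mass loss% = ((m_before - m_after) / m_before) * 100
Step 1: Mass loss = 1.807 - 1.754 = 0.053 g
Step 2: Ratio = 0.053 / 1.807 = 0.0293304
Step 3: Mass loss% = 0.0293304 * 100 = 2.93304% ≈ 2.93%

2.93%


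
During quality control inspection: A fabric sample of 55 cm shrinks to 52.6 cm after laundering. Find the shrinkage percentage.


Formula: Shrinkage% = ((L_before - L_after) / L_before) * 100
Step 1: Shrinkage = 55 - 52.6 = 2.4 cm
Step 2: Shrinkage% = (2.4 / 55) * 100
Step 3: Shrinkage% = 0.043636 * 100 = 4.3636% ≈ 4.4%

4.4%


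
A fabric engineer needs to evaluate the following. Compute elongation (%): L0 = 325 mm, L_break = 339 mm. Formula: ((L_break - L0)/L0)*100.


Formula: Elongation (%) = ((L_break - L0) / L0) * 100
Step 1: Extension = 339 - 325 = 14 mm
Step 2: Elongation = (14 / 325) * 100
Step 3: Elongation = 0.043077 * 100 = 4.3077% ≈ 4.3%

4.3%


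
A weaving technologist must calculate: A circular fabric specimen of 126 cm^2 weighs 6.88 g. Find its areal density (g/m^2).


Formula: GSM = mass_g / area_m2
Step 1: Convert area: 126 cm^2 = 126 / 10000 = 0.0126 m^2
Step 2: GSM = 6.88 g / 0.0126 m^2 = 546.0 g/m^2

546.0 g/m^2


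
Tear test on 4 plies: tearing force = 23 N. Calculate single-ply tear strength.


Formula: Per-ply strength = Total force / Number of plies
Per-ply = 23 N / 4
Per-ply = 5.75 N

5.75 N


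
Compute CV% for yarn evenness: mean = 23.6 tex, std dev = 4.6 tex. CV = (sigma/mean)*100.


Formula: CV% = (standard deviation / mean) * 100
Step 1: Ratio = 4.6 / 23.6 = 0.194915
Step 2: CV% = 0.194915 * 100 = 19.4915% ≈ 19.5%

19.5%


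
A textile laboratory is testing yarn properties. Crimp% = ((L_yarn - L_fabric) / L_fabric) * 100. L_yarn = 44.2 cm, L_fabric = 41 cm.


Formula: Crimp% = ((L_yarn - L_fabric) / L_fabric) * 100
Step 1: Extension = 44.2 - 41 = 3.2 cm
Step 2: Crimp% = (3.2 / 41) * 100
Step 3: Crimp% = 0.078049 * 100 = 7.8049% ≈ 7.8%

7.8%


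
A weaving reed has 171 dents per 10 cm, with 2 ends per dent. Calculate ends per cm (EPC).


Formula: EPC = (dents per 10 cm * ends per dent) / 10
Step 1: Total ends per 10 cm = 171 * 2 = 342
Step 2: EPC = 342 / 10 = 34.2 ends/cm

34.2 ends/cm


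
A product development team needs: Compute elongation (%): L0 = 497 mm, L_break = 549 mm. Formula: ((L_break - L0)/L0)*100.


Formula: Elongation (%) = ((L_break - L0) / L0) * 100
Step 1: Extension = 549 - 497 = 52 mm
Step 2: Elongation = (52 / 497) * 100
Step 3: Elongation = 0.104628 * 100 = 10.4628% ≈ 10.5%

10.5%


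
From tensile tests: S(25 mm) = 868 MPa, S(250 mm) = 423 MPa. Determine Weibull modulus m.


Formula: m = ln(L1/L2) / ln(S2/S1)
Step 1: ln(L1/L2) = ln(25/250) = -2.30259
Step 2: S2/S1 = 423/868 = 0.48733
Step 3: ln(S2/S1) = ln(0.48733) = -0.71881
Step 4: m = -2.30259 / -0.71881 = 3.20

3.20 (Weibull m)


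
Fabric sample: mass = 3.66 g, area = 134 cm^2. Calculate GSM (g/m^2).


Formula: GSM = mass_g / area_m2
Step 1: Convert area: 134 cm^2 = 134 / 10000 = 0.0134 m^2
Step 2: GSM = 3.66 g / 0.0134 m^2 = 273.1 g/m^2

273.1 g/m^2


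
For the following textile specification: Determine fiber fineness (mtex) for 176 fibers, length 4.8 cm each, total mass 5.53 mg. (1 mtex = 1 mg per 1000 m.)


Formula: fineness (mtex) = mass (mg) / total length (km) = (mass_mg / total_length_m) * 1000
Step 1: Convert fiber length: 4.8 cm = 0.048 m
Step 2: Total fiber length = 176 * 0.048 = 8.448 m
Step 3: Linear density = 5.53 mg / 8.448 m = 0.6546 mg/m
Step 4: fineness = 0.6546 * 1000 = 654.6 mtex

654.6 mtex


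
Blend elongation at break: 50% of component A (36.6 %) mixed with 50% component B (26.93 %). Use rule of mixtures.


Formula: Blend property = (fraction_A * property_A) + (fraction_B * property_B)
Step 1: Contribution A = 50/100 * 36.6 % = 18.3 %
Step 2: Contribution B = 50/100 * 26.93 % = 13.465 %
Step 3: Blend elongation at break = 18.3 + 13.465 = 31.765 %

31.765 %


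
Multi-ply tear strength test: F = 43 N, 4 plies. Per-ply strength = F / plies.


Formula: Per-ply strength = Total force / Number of plies
Per-ply = 43 N / 4
Per-ply = 10.75 N

10.75 N


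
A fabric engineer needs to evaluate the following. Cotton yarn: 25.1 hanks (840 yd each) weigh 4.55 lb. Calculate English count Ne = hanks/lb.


Formula: Ne = hanks / mass_lb
Substituting: Ne = 25.1 / 4.55
Ne = 5.5

5.5 Ne


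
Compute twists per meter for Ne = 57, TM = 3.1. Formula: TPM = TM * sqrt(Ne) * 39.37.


Formula: TPM = TM * sqrt(Ne) * 39.37
Step 1: sqrt(Ne) = sqrt(57) = 7.5498
Step 2: TM * sqrt(Ne) = 3.1 * 7.5498 = 23.4044
Step 3: TPM = 23.4044 * 39.37 = 921 twists/m

921 twists/m


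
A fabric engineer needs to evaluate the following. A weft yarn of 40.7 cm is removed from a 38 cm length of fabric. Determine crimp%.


Formula: Crimp% = ((L_yarn - L_fabric) / L_fabric) * 100
Step 1: Extension = 40.7 - 38 = 2.7 cm
Step 2: Crimp% = (2.7 / 38) * 100
Step 3: Crimp% = 0.071053 * 100 = 7.1053% ≈ 7.1%

7.1%


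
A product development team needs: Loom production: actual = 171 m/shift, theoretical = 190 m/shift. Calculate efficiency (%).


Formula: Efficiency% = (Actual output / Theoretical output) * 100
Efficiency% = (171 / 190) * 100
Efficiency% = 0.9 * 100 = 90.0%

90.0%


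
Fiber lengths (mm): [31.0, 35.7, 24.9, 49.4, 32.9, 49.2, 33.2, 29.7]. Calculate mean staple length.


Formula: Mean = sum of lengths / count
Sum = 31.0 + 35.7 + 24.9 + 49.4 + 32.9 + 49.2 + 33.2 + 29.7
Sum = 286.0 mm
Mean = 286.0 / 8 = 35.75 mm

35.75 mm


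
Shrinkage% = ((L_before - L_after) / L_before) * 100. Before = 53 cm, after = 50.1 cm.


Formula: Shrinkage% = ((L_before - L_after) / L_before) * 100
Step 1: Shrinkage = 53 - 50.1 = 2.9 cm
Step 2: Shrinkage% = (2.9 / 53) * 100
Step 3: Shrinkage% = 0.054717 * 100 = 5.4717% ≈ 5.5%

5.5%


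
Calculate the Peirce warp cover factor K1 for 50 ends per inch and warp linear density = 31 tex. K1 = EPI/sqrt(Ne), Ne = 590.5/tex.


Formula: K1 = EPI / sqrt(Ne), with Ne = 590.5 / tex_warp
Step 1: Ne = 590.5 / 31 = 19.048
Step 2: sqrt(Ne) = sqrt(19.048) = 4.3644
Step 3: K1 = 50 / 4.3644 = 11.5

11.5


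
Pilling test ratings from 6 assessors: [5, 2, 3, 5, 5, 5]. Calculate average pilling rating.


Formula: Mean = sum / count
Sum = 5 + 2 + 3 + 5 + 5 + 5 = 25
Mean = 25 / 6 = 4.2

4.2


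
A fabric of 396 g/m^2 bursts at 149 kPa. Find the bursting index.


Formula: Bursting Index = Bursting Strength / Fabric GSM
BI = 149 kPa / 396 g/m^2
BI = 0.376 kPa/(g/m^2)

0.376 kPa/(g/m^2)


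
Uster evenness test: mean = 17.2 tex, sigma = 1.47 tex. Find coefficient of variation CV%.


Formula: CV% = (standard deviation / mean) * 100
Step 1: Ratio = 1.47 / 17.2 = 0.085465
Step 2: CV% = 0.085465 * 100 = 8.5465% ≈ 8.5%

8.5%


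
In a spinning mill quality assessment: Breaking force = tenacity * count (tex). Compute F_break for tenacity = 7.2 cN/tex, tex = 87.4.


Formula: Breaking force = Tenacity * Linear density
F = 7.2 cN/tex * 87.4 tex
F = 629.28 cN

629.28 cN


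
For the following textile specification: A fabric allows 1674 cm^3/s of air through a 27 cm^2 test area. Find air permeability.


Formula: Air Permeability = Airflow / Test Area
AP = 1674 cm^3/s / 27 cm^2
AP = 62.0 cm^3/s/cm^2

62.0 cm^3/s/cm^2


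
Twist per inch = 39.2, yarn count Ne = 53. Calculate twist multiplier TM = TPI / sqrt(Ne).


Formula: TM = TPI / sqrt(Ne)
Step 1: sqrt(Ne) = sqrt(53) = 7.2801
Step 2: TM = 39.2 / 7.2801 = 5.38

5.38 TM


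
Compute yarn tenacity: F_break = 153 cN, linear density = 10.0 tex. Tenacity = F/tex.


Formula: Tenacity = Breaking force / Linear density
Tenacity = 153 cN / 10.0 tex
Tenacity = 15.30 cN/tex

15.30 cN/tex


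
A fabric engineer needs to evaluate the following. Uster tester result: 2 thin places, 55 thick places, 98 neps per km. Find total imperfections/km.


Formula: Total = thin places + thick places + neps
Total = 2 + 55 + 98
Total = 155 imperfections/km

155 imperfections/km


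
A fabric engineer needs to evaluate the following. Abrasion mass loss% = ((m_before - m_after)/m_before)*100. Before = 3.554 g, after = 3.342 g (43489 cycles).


Formula: Mass loss% = ((m_before - m_after) / m_before) * 100
Step 1: Mass loss = 3.554 - 3.342 = 0.212 g
Step 2: Ratio = 0.212 / 3.554 = 0.0596511
Step 3: Mass loss% = 0.0596511 * 100 = 5.96511% ≈ 5.97%

5.97%


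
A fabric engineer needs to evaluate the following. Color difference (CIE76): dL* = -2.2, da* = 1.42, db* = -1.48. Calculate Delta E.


Formula: Delta E = sqrt(dL*^2 + da*^2 + db*^2)
Step 1: dL*^2 = (-2.2)^2 = 4.84
Step 2: da*^2 = 1.42^2 = 2.0164
Step 3: db*^2 = (-1.48)^2 = 2.1904
Step 4: Sum = 4.84 + 2.0164 + 2.1904 = 9.0468
Step 5: Delta E = sqrt(9.0468) = 3.01

3.01 Delta E


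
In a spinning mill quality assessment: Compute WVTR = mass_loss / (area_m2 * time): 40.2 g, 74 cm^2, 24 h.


Formula: WVTR = mass_loss / (area * time)
Step 1: Convert area: 74 cm^2 = 0.0074 m^2
Step 2: WVTR = 40.2 g / (0.0074 m^2 * 24 h)
Step 3: WVTR = 40.2 / 0.1776 = 226.4 g/m^2/h

226.4 g/m^2/h


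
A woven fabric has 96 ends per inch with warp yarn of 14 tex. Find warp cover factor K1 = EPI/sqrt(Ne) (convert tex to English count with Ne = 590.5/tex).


Formula: K1 = EPI / sqrt(Ne), with Ne = 590.5 / tex_warp
Step 1: Ne = 590.5 / 14 = 42.179
Step 2: sqrt(Ne) = sqrt(42.179) = 6.4945
Step 3: K1 = 96 / 6.4945 = 14.8

14.8


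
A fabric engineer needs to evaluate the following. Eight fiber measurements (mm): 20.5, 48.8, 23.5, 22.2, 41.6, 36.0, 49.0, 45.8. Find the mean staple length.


Formula: Mean = sum of lengths / count
Sum = 20.5 + 48.8 + 23.5 + 22.2 + 41.6 + 36.0 + 49.0 + 45.8
Sum = 287.4 mm
Mean = 287.4 / 8 = 35.93 mm

35.93 mm


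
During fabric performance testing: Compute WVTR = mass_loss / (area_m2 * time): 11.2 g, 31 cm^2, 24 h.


Formula: WVTR = mass_loss / (area * time)
Step 1: Convert area: 31 cm^2 = 0.0031 m^2
Step 2: WVTR = 11.2 g / (0.0031 m^2 * 24 h)
Step 3: WVTR = 11.2 / 0.0744 = 150.5 g/m^2/h

150.5 g/m^2/h


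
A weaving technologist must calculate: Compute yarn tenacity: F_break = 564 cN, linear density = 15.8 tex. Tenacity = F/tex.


Formula: Tenacity = Breaking force / Linear density
Tenacity = 564 cN / 15.8 tex
Tenacity = 35.70 cN/tex

35.70 cN/tex


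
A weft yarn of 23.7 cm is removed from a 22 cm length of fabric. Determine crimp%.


Formula: Crimp% = ((L_yarn - L_fabric) / L_fabric) * 100
Step 1: Extension = 23.7 - 22 = 1.7 cm
Step 2: Crimp% = (1.7 / 22) * 100
Step 3: Crimp% = 0.077273 * 100 = 7.7273% ≈ 7.7%

7.7%


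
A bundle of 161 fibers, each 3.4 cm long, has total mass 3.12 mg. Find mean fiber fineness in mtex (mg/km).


Formula: fineness (mtex) = mass (mg) / total length (km) = (mass_mg / total_length_m) * 1000
Step 1: Convert fiber length: 3.4 cm = 0.034 m
Step 2: Total fiber length = 161 * 0.034 = 5.474 m
Step 3: Linear density = 3.12 mg / 5.474 m = 0.5700 mg/m
Step 4: fineness = 0.5700 * 1000 = 570.0 mtex

570.0 mtex


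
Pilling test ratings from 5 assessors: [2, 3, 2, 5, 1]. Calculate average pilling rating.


Formula: Mean = sum / count
Sum = 2 + 3 + 2 + 5 + 1 = 13
Mean = 13 / 5 = 2.6

2.6


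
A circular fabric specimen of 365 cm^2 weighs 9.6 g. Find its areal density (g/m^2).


Formula: GSM = mass_g / area_m2
Step 1: Convert area: 365 cm^2 = 365 / 10000 = 0.0365 m^2
Step 2: GSM = 9.6 g / 0.0365 m^2 = 263.0 g/m^2

263.0 g/m^2


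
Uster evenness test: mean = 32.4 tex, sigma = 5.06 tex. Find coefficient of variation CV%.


Formula: CV% = (standard deviation / mean) * 100
Step 1: Ratio = 5.06 / 32.4 = 0.156173
Step 2: CV% = 0.156173 * 100 = 15.6173% ≈ 15.6%

15.6%


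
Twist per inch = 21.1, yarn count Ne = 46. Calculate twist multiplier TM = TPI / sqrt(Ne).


Formula: TM = TPI / sqrt(Ne)
Step 1: sqrt(Ne) = sqrt(46) = 6.7823
Step 2: TM = 21.1 / 6.7823 = 3.11

3.11 TM


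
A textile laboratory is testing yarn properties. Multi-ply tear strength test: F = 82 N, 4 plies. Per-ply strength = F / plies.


Formula: Per-ply strength = Total force / Number of plies
Per-ply = 82 N / 4
Per-ply = 20.5 N

20.5 N


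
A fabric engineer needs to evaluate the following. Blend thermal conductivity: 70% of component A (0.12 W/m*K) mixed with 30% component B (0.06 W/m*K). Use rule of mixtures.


Formula: Blend property = (fraction_A * property_A) + (fraction_B * property_B)
Step 1: Contribution A = 70/100 * 0.12 W/m*K = 0.084 W/m*K
Step 2: Contribution B = 30/100 * 0.06 W/m*K = 0.018 W/m*K
Step 3: Blend thermal conductivity = 0.084 + 0.018 = 0.102 W/m*K

0.102 W/m*K


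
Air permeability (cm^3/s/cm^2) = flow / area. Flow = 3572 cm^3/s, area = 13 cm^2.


Formula: Air Permeability = Airflow / Test Area
AP = 3572 cm^3/s / 13 cm^2
AP = 274.8 cm^3/s/cm^2

274.8 cm^3/s/cm^2


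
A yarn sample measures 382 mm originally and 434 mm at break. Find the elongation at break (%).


Formula: Elongation (%) = ((L_break - L0) / L0) * 100
Step 1: Extension = 434 - 382 = 52 mm
Step 2: Elongation = (52 / 382) * 100
Step 3: Elongation = 0.136126 * 100 = 13.6126% ≈ 13.6%

13.6%


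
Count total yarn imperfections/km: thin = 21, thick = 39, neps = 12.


Formula: Total = thin places + thick places + neps
Total = 21 + 39 + 12
Total = 72 imperfections/km

72 imperfections/km


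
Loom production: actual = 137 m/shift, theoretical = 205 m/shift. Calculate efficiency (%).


Formula: Efficiency% = (Actual output / Theoretical output) * 100
Efficiency% = (137 / 205) * 100
Efficiency% = 0.668293 * 100 = 66.8293% ≈ 66.8%

66.8%


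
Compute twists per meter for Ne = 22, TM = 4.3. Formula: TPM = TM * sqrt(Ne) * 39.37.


Formula: TPM = TM * sqrt(Ne) * 39.37
Step 1: sqrt(Ne) = sqrt(22) = 4.6904
Step 2: TM * sqrt(Ne) = 4.3 * 4.6904 = 20.1687
Step 3: TPM = 20.1687 * 39.37 = 794 twists/m

794 twists/m


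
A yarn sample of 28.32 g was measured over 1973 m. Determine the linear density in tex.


Formula: Tex = (mass_g / length_m) * 1000
Substituting: Tex = (28.32 / 1973) * 1000
Intermediate: 28.32 / 1973 = 0.01435378 g/m
Tex = 0.01435378 * 1000 = 14.35 tex

14.35 tex


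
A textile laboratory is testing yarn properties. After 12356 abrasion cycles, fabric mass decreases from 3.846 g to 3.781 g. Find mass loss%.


Formula: Mass loss% = ((m_before - m_after) / m_before) * 100
Step 1: Mass loss = 3.846 - 3.781 = 0.065 g
Step 2: Ratio = 0.065 / 3.846 = 0.0169007
Step 3: Mass loss% = 0.0169007 * 100 = 1.69007% ≈ 1.69%

1.69%


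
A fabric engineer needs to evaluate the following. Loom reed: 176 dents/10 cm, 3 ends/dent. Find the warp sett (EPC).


Formula: EPC = (dents per 10 cm * ends per dent) / 10
Step 1: Total ends per 10 cm = 176 * 3 = 528
Step 2: EPC = 528 / 10 = 52.8 ends/cm

52.8 ends/cm


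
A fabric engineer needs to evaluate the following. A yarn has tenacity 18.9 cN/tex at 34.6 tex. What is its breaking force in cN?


Formula: Breaking force = Tenacity * Linear density
F = 18.9 cN/tex * 34.6 tex
F = 653.94 cN

653.94 cN


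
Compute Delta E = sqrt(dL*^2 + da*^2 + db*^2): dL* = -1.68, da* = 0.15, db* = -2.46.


Formula: Delta E = sqrt(dL*^2 + da*^2 + db*^2)
Step 1: dL*^2 = (-1.68)^2 = 2.8224
Step 2: da*^2 = 0.15^2 = 0.0225
Step 3: db*^2 = (-2.46)^2 = 6.0516
Step 4: Sum = 2.8224 + 0.0225 + 6.0516 = 8.8965
Step 5: Delta E = sqrt(8.8965) = 2.98

2.98 Delta E


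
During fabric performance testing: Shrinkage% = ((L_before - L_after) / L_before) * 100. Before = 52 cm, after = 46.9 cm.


Formula: Shrinkage% = ((L_before - L_after) / L_before) * 100
Step 1: Shrinkage = 52 - 46.9 = 5.1 cm
Step 2: Shrinkage% = (5.1 / 52) * 100
Step 3: Shrinkage% = 0.098077 * 100 = 9.8077% ≈ 9.8%

9.8%


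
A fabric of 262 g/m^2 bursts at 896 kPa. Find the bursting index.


Formula: Bursting Index = Bursting Strength / Fabric GSM
BI = 896 kPa / 262 g/m^2
BI = 3.420 kPa/(g/m^2)

3.420 kPa/(g/m^2)


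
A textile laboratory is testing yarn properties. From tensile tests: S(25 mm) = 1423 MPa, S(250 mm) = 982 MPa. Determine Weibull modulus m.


Formula: m = ln(L1/L2) / ln(S2/S1)
Step 1: ln(L1/L2) = ln(25/250) = -2.30259
Step 2: S2/S1 = 982/1423 = 0.69009
Step 3: ln(S2/S1) = ln(0.69009) = -0.37093
Step 4: m = -2.30259 / -0.37093 = 6.21

6.21 (Weibull m)


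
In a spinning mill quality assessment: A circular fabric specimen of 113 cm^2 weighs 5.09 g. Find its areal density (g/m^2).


Formula: GSM = mass_g / area_m2
Step 1: Convert area: 113 cm^2 = 113 / 10000 = 0.0113 m^2
Step 2: GSM = 5.09 g / 0.0113 m^2 = 450.4 g/m^2

450.4 g/m^2


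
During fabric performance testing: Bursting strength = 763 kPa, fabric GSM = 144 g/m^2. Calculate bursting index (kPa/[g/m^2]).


Formula: Bursting Index = Bursting Strength / Fabric GSM
BI = 763 kPa / 144 g/m^2
BI = 5.299 kPa/(g/m^2)

5.299 kPa/(g/m^2)


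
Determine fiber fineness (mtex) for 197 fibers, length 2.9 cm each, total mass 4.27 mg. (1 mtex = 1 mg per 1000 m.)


Formula: fineness (mtex) = mass (mg) / total length (km) = (mass_mg / total_length_m) * 1000
Step 1: Convert fiber length: 2.9 cm = 0.029 m
Step 2: Total fiber length = 197 * 0.029 = 5.713 m
Step 3: Linear density = 4.27 mg / 5.713 m = 0.7474 mg/m
Step 4: fineness = 0.7474 * 1000 = 747.4 mtex

747.4 mtex


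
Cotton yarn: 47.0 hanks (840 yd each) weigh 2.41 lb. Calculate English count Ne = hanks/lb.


Formula: Ne = hanks / mass_lb
Substituting: Ne = 47.0 / 2.41
Ne = 19.5

19.5 Ne


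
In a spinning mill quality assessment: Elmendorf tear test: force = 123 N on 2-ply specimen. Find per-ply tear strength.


Formula: Per-ply strength = Total force / Number of plies
Per-ply = 123 N / 2
Per-ply = 61.5 N

61.5 N


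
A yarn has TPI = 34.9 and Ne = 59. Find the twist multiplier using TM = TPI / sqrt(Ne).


Formula: TM = TPI / sqrt(Ne)
Step 1: sqrt(Ne) = sqrt(59) = 7.6811
Step 2: TM = 34.9 / 7.6811 = 4.54

4.54 TM


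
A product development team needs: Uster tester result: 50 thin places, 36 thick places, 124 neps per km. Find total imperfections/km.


Formula: Total = thin places + thick places + neps
Total = 50 + 36 + 124
Total = 210 imperfections/km

210 imperfections/km


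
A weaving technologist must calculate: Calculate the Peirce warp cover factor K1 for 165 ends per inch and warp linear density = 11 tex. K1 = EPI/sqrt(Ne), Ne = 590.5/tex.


Formula: K1 = EPI / sqrt(Ne), with Ne = 590.5 / tex_warp
Step 1: Ne = 590.5 / 11 = 53.682
Step 2: sqrt(Ne) = sqrt(53.682) = 7.3268
Step 3: K1 = 165 / 7.3268 = 22.5

22.5


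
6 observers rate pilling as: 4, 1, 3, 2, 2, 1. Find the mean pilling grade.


Formula: Mean = sum / count
Sum = 4 + 1 + 3 + 2 + 2 + 1 = 13
Mean = 13 / 6 = 2.2

2.2


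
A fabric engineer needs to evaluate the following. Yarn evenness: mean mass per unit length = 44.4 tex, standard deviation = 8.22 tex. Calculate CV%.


Formula: CV% = (standard deviation / mean) * 100
Step 1: Ratio = 8.22 / 44.4 = 0.185135
Step 2: CV% = 0.185135 * 100 = 18.5135% ≈ 18.5%

18.5%


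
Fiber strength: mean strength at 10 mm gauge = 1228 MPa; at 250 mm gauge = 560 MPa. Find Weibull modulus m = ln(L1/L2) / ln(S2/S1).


Formula: m = ln(L1/L2) / ln(S2/S1)
Step 1: ln(L1/L2) = ln(10/250) = -3.21888
Step 2: S2/S1 = 560/1228 = 0.45603
Step 3: ln(S2/S1) = ln(0.45603) = -0.78520
Step 4: m = -3.21888 / -0.78520 = 4.10

4.10 (Weibull m)


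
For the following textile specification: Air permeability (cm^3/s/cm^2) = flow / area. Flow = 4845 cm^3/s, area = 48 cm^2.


Formula: Air Permeability = Airflow / Test Area
AP = 4845 cm^3/s / 48 cm^2
AP = 100.9 cm^3/s/cm^2

100.9 cm^3/s/cm^2


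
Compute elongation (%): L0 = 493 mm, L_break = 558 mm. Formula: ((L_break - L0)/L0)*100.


Formula: Elongation (%) = ((L_break - L0) / L0) * 100
Step 1: Extension = 558 - 493 = 65 mm
Step 2: Elongation = (65 / 493) * 100
Step 3: Elongation = 0.131846 * 100 = 13.1846% ≈ 13.2%

13.2%


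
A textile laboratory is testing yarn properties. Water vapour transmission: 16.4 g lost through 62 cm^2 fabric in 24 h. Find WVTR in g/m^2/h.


Formula: WVTR = mass_loss / (area * time)
Step 1: Convert area: 62 cm^2 = 0.0062 m^2
Step 2: WVTR = 16.4 g / (0.0062 m^2 * 24 h)
Step 3: WVTR = 16.4 / 0.1488 = 110.2 g/m^2/h

110.2 g/m^2/h


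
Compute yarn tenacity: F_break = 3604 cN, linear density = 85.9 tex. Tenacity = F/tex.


Formula: Tenacity = Breaking force / Linear density
Tenacity = 3604 cN / 85.9 tex
Tenacity = 41.96 cN/tex

41.96 cN/tex


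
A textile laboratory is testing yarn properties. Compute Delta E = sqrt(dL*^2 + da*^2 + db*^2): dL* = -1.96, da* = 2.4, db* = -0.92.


Formula: Delta E = sqrt(dL*^2 + da*^2 + db*^2)
Step 1: dL*^2 = (-1.96)^2 = 3.8416
Step 2: da*^2 = 2.4^2 = 5.76
Step 3: db*^2 = (-0.92)^2 = 0.8464
Step 4: Sum = 3.8416 + 5.76 + 0.8464 = 10.448
Step 5: Delta E = sqrt(10.448) = 3.23

3.23 Delta E
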